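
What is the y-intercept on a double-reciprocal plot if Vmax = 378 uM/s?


y-intercept = 1/Vmax
= 1/378
= 0.0026 s/uM

0.0026 s/uM


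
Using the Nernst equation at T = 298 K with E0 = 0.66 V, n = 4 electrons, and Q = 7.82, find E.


E = E0 - (RT/nF) * ln(Q)
E = 0.66 - (8.314 * 298 / (4 * 96485)) * ln(7.82)
E = 0.6468 V

0.6468 V


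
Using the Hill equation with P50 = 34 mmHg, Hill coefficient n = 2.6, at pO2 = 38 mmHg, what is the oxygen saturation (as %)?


Y = pO2^n / (P50^n + pO2^n)
Y = 38^2.6 / (34^2.6 + 38^2.6)
Y = 57.18%

57.18%


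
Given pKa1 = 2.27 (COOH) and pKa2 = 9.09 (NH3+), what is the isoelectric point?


pI = (pKa1 + pKa2) / 2
pI = (2.27 + 9.09) / 2
pI = 5.68

5.68


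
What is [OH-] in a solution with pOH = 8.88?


[OH-] = 10^(-pOH)
[OH-] = 10^(-8.88)
[OH-] = 1.318e-09 M

1.318e-09 M


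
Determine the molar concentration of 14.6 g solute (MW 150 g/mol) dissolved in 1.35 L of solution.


C = (mass / MW) / volume
C = (14.6 / 150) / 1.35
C = 0.0721 M

0.0721 M


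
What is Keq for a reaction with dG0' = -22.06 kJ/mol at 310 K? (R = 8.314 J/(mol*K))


Keq = exp(-dG0 * 1000 / (R * T))
Keq = exp(-(-22.06) * 1000 / (8.314 * 310))
Keq = 5214.5716

5214.5716


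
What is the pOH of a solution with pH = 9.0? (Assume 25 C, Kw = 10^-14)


pOH = 14 - pH
pOH = 14 - 9.0
pOH = 5.0

5.0


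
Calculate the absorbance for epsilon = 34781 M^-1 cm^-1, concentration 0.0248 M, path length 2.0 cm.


A = epsilon * c * l
A = 34781 * 0.0248 * 2.0
A = 1725.1376

1725.1376


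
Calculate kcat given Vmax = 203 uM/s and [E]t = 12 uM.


kcat = Vmax / [E]t
kcat = 203 / 12
kcat = 16.9167 s^-1

16.9167 s^-1


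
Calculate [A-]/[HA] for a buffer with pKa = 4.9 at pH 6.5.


[A-]/[HA] = 10^(pH - pKa)
= 10^(6.5 - 4.9)
= 39.8107

39.8107


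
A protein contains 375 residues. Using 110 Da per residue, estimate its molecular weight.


MW = n_residues * 110 Da
MW = 375 * 110
MW = 41250 Da

41250 Da


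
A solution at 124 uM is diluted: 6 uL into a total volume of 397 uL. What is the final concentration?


C2 = C1 * V1 / V2
C2 = 124 * 6 / 397
C2 = 1.8741 uM

1.8741 uM


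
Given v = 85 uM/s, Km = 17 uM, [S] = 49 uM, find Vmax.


Vmax = v * (Km + [S]) / [S]
Vmax = 85 * (17 + 49) / 49
Vmax = 114.4898 uM/s

114.4898 uM/s


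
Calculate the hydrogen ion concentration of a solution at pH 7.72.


[H+] = 10^(-pH)
[H+] = 10^(-7.72)
[H+] = 1.905e-08 M

1.905e-08 M


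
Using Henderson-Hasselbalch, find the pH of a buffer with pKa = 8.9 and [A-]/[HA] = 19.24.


pH = pKa + log10([A-]/[HA])
pH = 8.9 + log10(19.24)
pH = 10.1842

10.1842


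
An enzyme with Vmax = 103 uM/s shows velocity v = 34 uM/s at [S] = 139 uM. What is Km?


Km = [S] * (Vmax - v) / v
Km = 139 * (103 - 34) / 34
Km = 282.0882 uM

282.0882 uM


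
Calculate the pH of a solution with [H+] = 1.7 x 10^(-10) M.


pH = -log10([H+])
pH = -log10(1.7 x 10^(-10))
pH = 9.7696

9.7696


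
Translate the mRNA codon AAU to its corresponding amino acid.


Standard genetic code lookup.
Codon AAU -> Asn

Asn


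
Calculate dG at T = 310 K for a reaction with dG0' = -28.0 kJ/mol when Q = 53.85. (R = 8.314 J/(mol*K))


dG = dG0' + RT * ln(Q) / 1000
dG = -28.0 + 8.314 * 310 * ln(53.85) / 1000
dG = -17.7262 kJ/mol

-17.7262 kJ/mol


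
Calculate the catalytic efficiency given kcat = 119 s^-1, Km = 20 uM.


Catalytic efficiency = kcat / Km
= 119 / 20
= 5.95 uM^-1*s^-1

5.95 uM^-1*s^-1


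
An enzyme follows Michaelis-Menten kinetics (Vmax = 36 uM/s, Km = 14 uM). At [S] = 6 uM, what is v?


v = Vmax * [S] / (Km + [S])
v = 36 * 6 / (14 + 6)
v = 10.8 uM/s

10.8 uM/s


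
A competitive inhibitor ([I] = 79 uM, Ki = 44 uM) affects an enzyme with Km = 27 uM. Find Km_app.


Km_app = Km * (1 + [I]/Ki)
Km_app = 27 * (1 + 79/44)
Km_app = 75.4773 uM

75.4773 uM


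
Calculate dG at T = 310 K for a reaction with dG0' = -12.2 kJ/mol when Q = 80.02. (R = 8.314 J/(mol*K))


dG = dG0' + RT * ln(Q) / 1000
dG = -12.2 + 8.314 * 310 * ln(80.02) / 1000
dG = -0.9054 kJ/mol

-0.9054 kJ/mol


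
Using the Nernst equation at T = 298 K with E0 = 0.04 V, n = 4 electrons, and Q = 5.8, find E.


E = E0 - (RT/nF) * ln(Q)
E = 0.04 - (8.314 * 298 / (4 * 96485)) * ln(5.8)
E = 0.0287 V

0.0287 V


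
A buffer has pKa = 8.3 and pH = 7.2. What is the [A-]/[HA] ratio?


[A-]/[HA] = 10^(pH - pKa)
= 10^(7.2 - 8.3)
= 0.0794

0.0794


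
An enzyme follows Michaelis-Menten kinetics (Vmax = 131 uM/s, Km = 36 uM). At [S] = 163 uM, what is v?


v = Vmax * [S] / (Km + [S])
v = 131 * 163 / (36 + 163)
v = 107.3015 uM/s

107.3015 uM/s


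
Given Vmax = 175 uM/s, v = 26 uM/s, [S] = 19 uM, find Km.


Km = [S] * (Vmax - v) / v
Km = 19 * (175 - 26) / 26
Km = 108.8846 uM

108.8846 uM


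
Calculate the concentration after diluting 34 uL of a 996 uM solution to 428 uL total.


C2 = C1 * V1 / V2
C2 = 996 * 34 / 428
C2 = 79.1215 uM

79.1215 uM


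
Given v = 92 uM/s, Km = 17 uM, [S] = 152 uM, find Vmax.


Vmax = v * (Km + [S]) / [S]
Vmax = 92 * (17 + 152) / 152
Vmax = 102.2895 uM/s

102.2895 uM/s


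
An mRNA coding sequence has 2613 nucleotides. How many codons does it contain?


codons = nucleotides / 3
codons = 2613 / 3 = 871

871


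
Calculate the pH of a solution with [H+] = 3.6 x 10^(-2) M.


pH = -log10([H+])
pH = -log10(3.6 x 10^(-2))
pH = 1.4437

1.4437


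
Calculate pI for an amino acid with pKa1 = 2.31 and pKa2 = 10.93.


pI = (pKa1 + pKa2) / 2
pI = (2.31 + 10.93) / 2
pI = 6.62

6.62


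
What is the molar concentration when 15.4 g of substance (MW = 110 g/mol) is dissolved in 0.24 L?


C = (mass / MW) / volume
C = (15.4 / 110) / 0.24
C = 0.5833 M

0.5833 M


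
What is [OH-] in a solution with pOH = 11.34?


[OH-] = 10^(-pOH)
[OH-] = 10^(-11.34)
[OH-] = 4.571e-12 M

4.571e-12 M


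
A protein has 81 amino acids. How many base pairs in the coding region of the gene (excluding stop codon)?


Each amino acid = 1 codon = 3 bp
bp = 81 * 3 = 243 bp

243 bp


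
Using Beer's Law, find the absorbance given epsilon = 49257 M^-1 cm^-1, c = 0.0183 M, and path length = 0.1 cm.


A = epsilon * c * l
A = 49257 * 0.0183 * 0.1
A = 90.1403

90.1403


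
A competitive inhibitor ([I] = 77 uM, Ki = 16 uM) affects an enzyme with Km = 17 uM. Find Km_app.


Km_app = Km * (1 + [I]/Ki)
Km_app = 17 * (1 + 77/16)
Km_app = 98.8125 uM

98.8125 uM


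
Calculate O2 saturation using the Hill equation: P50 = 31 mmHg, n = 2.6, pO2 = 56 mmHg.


Y = pO2^n / (P50^n + pO2^n)
Y = 56^2.6 / (31^2.6 + 56^2.6)
Y = 82.31%

82.31%


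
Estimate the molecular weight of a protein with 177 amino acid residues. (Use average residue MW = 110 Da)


MW = n_residues * 110 Da
MW = 177 * 110
MW = 19470 Da

19470 Da


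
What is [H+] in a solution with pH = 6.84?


[H+] = 10^(-pH)
[H+] = 10^(-6.84)
[H+] = 1.445e-07 M

1.445e-07 M


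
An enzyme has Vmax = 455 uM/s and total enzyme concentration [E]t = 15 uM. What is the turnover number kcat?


kcat = Vmax / [E]t
kcat = 455 / 15
kcat = 30.3333 s^-1

30.3333 s^-1


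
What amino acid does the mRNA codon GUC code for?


Standard genetic code lookup.
Codon GUC -> Val

Val


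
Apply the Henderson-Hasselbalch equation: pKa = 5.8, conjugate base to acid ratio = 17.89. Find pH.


pH = pKa + log10([A-]/[HA])
pH = 5.8 + log10(17.89)
pH = 7.0526

7.0526


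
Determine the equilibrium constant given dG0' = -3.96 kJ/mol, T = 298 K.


Keq = exp(-dG0 * 1000 / (R * T))
Keq = exp(-(-3.96) * 1000 / (8.314 * 298))
Keq = 4.9448

4.9448


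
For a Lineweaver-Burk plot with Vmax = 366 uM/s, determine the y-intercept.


y-intercept = 1/Vmax
= 1/366
= 0.0027 s/uM

0.0027 s/uM


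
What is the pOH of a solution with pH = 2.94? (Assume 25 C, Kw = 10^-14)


pOH = 14 - pH
pOH = 14 - 2.94
pOH = 11.06

11.06


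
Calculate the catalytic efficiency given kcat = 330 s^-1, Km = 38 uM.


Catalytic efficiency = kcat / Km
= 330 / 38
= 8.6842 uM^-1*s^-1

8.6842 uM^-1*s^-1


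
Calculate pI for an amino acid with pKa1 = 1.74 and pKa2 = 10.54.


pI = (pKa1 + pKa2) / 2
pI = (1.74 + 10.54) / 2
pI = 6.14

6.14


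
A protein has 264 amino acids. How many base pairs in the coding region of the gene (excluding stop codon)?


Each amino acid = 1 codon = 3 bp
bp = 264 * 3 = 792 bp

792 bp


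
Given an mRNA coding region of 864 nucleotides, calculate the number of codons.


codons = nucleotides / 3
codons = 864 / 3 = 288

288


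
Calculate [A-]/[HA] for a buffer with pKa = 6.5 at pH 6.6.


[A-]/[HA] = 10^(pH - pKa)
= 10^(6.6 - 6.5)
= 1.2589

1.2589


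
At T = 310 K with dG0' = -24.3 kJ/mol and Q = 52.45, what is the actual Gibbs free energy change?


dG = dG0' + RT * ln(Q) / 1000
dG = -24.3 + 8.314 * 310 * ln(52.45) / 1000
dG = -14.0941 kJ/mol

-14.0941 kJ/mol


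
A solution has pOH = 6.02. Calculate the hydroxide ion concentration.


[OH-] = 10^(-pOH)
[OH-] = 10^(-6.02)
[OH-] = 9.550e-07 M

9.550e-07 M


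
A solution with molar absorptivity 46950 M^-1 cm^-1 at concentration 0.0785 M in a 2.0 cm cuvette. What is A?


A = epsilon * c * l
A = 46950 * 0.0785 * 2.0
A = 7371.15

7371.15


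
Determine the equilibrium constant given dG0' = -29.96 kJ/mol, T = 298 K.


Keq = exp(-dG0 * 1000 / (R * T))
Keq = exp(-(-29.96) * 1000 / (8.314 * 298))
Keq = 178525.0298

178525.0298


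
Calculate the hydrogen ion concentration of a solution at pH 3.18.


[H+] = 10^(-pH)
[H+] = 10^(-3.18)
[H+] = 6.607e-04 M

6.607e-04 M


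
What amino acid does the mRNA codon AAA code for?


Standard genetic code lookup.
Codon AAA -> Lys

Lys


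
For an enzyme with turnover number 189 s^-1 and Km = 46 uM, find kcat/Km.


Catalytic efficiency = kcat / Km
= 189 / 46
= 4.1087 uM^-1*s^-1

4.1087 uM^-1*s^-1


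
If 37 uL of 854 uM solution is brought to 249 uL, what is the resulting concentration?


C2 = C1 * V1 / V2
C2 = 854 * 37 / 249
C2 = 126.8996 uM

126.8996 uM


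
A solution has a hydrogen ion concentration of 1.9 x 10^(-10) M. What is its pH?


pH = -log10([H+])
pH = -log10(1.9 x 10^(-10))
pH = 9.7212

9.7212


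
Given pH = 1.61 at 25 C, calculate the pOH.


pOH = 14 - pH
pOH = 14 - 1.61
pOH = 12.39

12.39


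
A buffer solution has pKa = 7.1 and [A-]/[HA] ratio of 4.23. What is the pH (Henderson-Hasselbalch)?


pH = pKa + log10([A-]/[HA])
pH = 7.1 + log10(4.23)
pH = 7.7263

7.7263


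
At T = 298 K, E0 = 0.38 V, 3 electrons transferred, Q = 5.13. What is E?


E = E0 - (RT/nF) * ln(Q)
E = 0.38 - (8.314 * 298 / (3 * 96485)) * ln(5.13)
E = 0.366 V

0.366 V


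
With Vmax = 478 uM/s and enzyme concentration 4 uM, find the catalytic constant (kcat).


kcat = Vmax / [E]t
kcat = 478 / 4
kcat = 119.5 s^-1

119.5 s^-1


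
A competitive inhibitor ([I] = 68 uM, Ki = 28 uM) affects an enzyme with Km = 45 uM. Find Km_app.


Km_app = Km * (1 + [I]/Ki)
Km_app = 45 * (1 + 68/28)
Km_app = 154.2857 uM

154.2857 uM


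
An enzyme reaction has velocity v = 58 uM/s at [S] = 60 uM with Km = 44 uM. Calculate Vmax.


Vmax = v * (Km + [S]) / [S]
Vmax = 58 * (44 + 60) / 60
Vmax = 100.5333 uM/s

100.5333 uM/s


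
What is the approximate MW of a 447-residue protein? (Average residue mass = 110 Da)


MW = n_residues * 110 Da
MW = 447 * 110
MW = 49170 Da

49170 Da


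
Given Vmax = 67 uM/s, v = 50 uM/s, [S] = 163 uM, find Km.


Km = [S] * (Vmax - v) / v
Km = 163 * (67 - 50) / 50
Km = 55.42 uM

55.42 uM


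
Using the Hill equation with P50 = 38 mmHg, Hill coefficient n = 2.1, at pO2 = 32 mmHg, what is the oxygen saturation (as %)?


Y = pO2^n / (P50^n + pO2^n)
Y = 32^2.1 / (38^2.1 + 32^2.1)
Y = 41.07%

41.07%


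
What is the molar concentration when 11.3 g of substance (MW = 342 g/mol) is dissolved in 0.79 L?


C = (mass / MW) / volume
C = (11.3 / 342) / 0.79
C = 0.0418 M

0.0418 M


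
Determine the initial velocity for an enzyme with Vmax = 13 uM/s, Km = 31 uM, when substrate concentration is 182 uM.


v = Vmax * [S] / (Km + [S])
v = 13 * 182 / (31 + 182)
v = 11.108 uM/s

11.108 uM/s


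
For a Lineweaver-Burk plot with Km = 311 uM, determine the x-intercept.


x-intercept = -1/Km
= -1/311
= -0.0032 1/uM

-0.0032 1/uM


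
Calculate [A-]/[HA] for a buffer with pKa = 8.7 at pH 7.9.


[A-]/[HA] = 10^(pH - pKa)
= 10^(7.9 - 8.7)
= 0.1585

0.1585


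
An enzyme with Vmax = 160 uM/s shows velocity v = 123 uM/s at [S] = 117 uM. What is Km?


Km = [S] * (Vmax - v) / v
Km = 117 * (160 - 123) / 123
Km = 35.1951 uM

35.1951 uM


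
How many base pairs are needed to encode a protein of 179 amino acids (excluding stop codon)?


Each amino acid = 1 codon = 3 bp
bp = 179 * 3 = 537 bp

537 bp


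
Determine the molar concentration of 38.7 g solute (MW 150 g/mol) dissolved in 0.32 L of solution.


C = (mass / MW) / volume
C = (38.7 / 150) / 0.32
C = 0.8063 M

0.8063 M


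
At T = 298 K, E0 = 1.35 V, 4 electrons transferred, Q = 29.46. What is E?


E = E0 - (RT/nF) * ln(Q)
E = 1.35 - (8.314 * 298 / (4 * 96485)) * ln(29.46)
E = 1.3283 V

1.3283 V


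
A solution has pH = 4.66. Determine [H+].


[H+] = 10^(-pH)
[H+] = 10^(-4.66)
[H+] = 2.188e-05 M

2.188e-05 M


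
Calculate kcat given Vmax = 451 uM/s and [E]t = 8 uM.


kcat = Vmax / [E]t
kcat = 451 / 8
kcat = 56.375 s^-1

56.375 s^-1


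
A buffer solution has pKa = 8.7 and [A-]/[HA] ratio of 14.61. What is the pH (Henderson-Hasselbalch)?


pH = pKa + log10([A-]/[HA])
pH = 8.7 + log10(14.61)
pH = 9.8647

9.8647


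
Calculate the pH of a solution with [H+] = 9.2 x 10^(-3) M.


pH = -log10([H+])
pH = -log10(9.2 x 10^(-3))
pH = 2.0362

2.0362


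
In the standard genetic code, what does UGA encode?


Standard genetic code lookup.
Codon UGA -> Stop

Stop


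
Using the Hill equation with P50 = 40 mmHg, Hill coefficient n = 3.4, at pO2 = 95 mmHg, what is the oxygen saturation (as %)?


Y = pO2^n / (P50^n + pO2^n)
Y = 95^3.4 / (40^3.4 + 95^3.4)
Y = 94.98%

94.98%


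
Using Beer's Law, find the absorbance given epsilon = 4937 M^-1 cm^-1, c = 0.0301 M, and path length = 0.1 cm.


A = epsilon * c * l
A = 4937 * 0.0301 * 0.1
A = 14.8604

14.8604


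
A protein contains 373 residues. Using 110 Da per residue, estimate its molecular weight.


MW = n_residues * 110 Da
MW = 373 * 110
MW = 41030 Da

41030 Da


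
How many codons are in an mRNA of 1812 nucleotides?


codons = nucleotides / 3
codons = 1812 / 3 = 604

604


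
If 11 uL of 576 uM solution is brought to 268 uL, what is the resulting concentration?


C2 = C1 * V1 / V2
C2 = 576 * 11 / 268
C2 = 23.6418 uM

23.6418 uM


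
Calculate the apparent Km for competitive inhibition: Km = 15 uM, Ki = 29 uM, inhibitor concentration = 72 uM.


Km_app = Km * (1 + [I]/Ki)
Km_app = 15 * (1 + 72/29)
Km_app = 52.2414 uM

52.2414 uM


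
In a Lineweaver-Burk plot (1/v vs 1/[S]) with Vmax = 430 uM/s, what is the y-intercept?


y-intercept = 1/Vmax
= 1/430
= 0.0023 s/uM

0.0023 s/uM


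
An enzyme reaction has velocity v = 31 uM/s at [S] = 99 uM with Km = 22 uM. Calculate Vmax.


Vmax = v * (Km + [S]) / [S]
Vmax = 31 * (22 + 99) / 99
Vmax = 37.8889 uM/s

37.8889 uM/s


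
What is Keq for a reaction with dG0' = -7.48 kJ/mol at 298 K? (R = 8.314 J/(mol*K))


Keq = exp(-dG0 * 1000 / (R * T))
Keq = exp(-(-7.48) * 1000 / (8.314 * 298))
Keq = 20.4725

20.4725


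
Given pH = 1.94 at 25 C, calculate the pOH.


pOH = 14 - pH
pOH = 14 - 1.94
pOH = 12.06

12.06


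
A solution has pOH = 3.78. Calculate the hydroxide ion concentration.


[OH-] = 10^(-pOH)
[OH-] = 10^(-3.78)
[OH-] = 1.660e-04 M

1.660e-04 M


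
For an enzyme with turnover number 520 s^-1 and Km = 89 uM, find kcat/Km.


Catalytic efficiency = kcat / Km
= 520 / 89
= 5.8427 uM^-1*s^-1

5.8427 uM^-1*s^-1


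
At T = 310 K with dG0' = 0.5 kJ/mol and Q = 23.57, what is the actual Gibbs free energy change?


dG = dG0' + RT * ln(Q) / 1000
dG = 0.5 + 8.314 * 310 * ln(23.57) / 1000
dG = 8.6443 kJ/mol

8.6443 kJ/mol


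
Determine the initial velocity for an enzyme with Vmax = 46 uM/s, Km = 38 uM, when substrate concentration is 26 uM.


v = Vmax * [S] / (Km + [S])
v = 46 * 26 / (38 + 26)
v = 18.6875 uM/s

18.6875 uM/s


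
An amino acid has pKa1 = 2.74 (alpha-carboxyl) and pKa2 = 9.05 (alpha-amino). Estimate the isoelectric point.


pI = (pKa1 + pKa2) / 2
pI = (2.74 + 9.05) / 2
pI = 5.895

5.895


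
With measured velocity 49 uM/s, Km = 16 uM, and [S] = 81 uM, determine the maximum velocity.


Vmax = v * (Km + [S]) / [S]
Vmax = 49 * (16 + 81) / 81
Vmax = 58.679 uM/s

58.679 uM/s


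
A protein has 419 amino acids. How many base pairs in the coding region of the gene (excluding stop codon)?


Each amino acid = 1 codon = 3 bp
bp = 419 * 3 = 1257 bp

1257 bp


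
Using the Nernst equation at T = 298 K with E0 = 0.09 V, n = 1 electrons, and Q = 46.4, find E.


E = E0 - (RT/nF) * ln(Q)
E = 0.09 - (8.314 * 298 / (1 * 96485)) * ln(46.4)
E = -0.0085 V

-0.0085 V


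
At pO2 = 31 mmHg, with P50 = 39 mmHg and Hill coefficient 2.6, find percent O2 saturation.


Y = pO2^n / (P50^n + pO2^n)
Y = 31^2.6 / (39^2.6 + 31^2.6)
Y = 35.51%

35.51%


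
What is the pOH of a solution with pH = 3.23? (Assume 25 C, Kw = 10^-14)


pOH = 14 - pH
pOH = 14 - 3.23
pOH = 10.77

10.77


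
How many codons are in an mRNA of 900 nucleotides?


codons = nucleotides / 3
codons = 900 / 3 = 300

300


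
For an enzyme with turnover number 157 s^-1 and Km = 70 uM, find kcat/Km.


Catalytic efficiency = kcat / Km
= 157 / 70
= 2.2429 uM^-1*s^-1

2.2429 uM^-1*s^-1


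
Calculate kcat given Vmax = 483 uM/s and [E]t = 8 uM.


kcat = Vmax / [E]t
kcat = 483 / 8
kcat = 60.375 s^-1

60.375 s^-1


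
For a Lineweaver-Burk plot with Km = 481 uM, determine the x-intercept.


x-intercept = -1/Km
= -1/481
= -0.0021 1/uM

-0.0021 1/uM


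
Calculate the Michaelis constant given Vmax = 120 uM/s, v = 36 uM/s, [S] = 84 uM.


Km = [S] * (Vmax - v) / v
Km = 84 * (120 - 36) / 36
Km = 196.0 uM

196.0 uM


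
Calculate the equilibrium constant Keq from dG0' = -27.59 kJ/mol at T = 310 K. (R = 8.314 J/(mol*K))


Keq = exp(-dG0 * 1000 / (R * T))
Keq = exp(-(-27.59) * 1000 / (8.314 * 310))
Keq = 44570.8447

44570.8447


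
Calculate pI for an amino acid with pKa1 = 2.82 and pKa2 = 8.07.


pI = (pKa1 + pKa2) / 2
pI = (2.82 + 8.07) / 2
pI = 5.445

5.445


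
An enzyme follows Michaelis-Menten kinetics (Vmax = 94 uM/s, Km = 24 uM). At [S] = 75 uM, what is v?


v = Vmax * [S] / (Km + [S])
v = 94 * 75 / (24 + 75)
v = 71.2121 uM/s

71.2121 uM/s


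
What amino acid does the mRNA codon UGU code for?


Standard genetic code lookup.
Codon UGU -> Cys

Cys


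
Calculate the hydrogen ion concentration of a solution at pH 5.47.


[H+] = 10^(-pH)
[H+] = 10^(-5.47)
[H+] = 3.388e-06 M

3.388e-06 M


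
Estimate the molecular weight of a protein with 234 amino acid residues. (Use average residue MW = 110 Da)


MW = n_residues * 110 Da
MW = 234 * 110
MW = 25740 Da

25740 Da


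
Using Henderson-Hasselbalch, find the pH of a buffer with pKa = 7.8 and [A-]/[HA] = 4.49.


pH = pKa + log10([A-]/[HA])
pH = 7.8 + log10(4.49)
pH = 8.4522

8.4522


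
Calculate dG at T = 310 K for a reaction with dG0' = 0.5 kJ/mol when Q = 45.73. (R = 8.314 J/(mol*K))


dG = dG0' + RT * ln(Q) / 1000
dG = 0.5 + 8.314 * 310 * ln(45.73) / 1000
dG = 10.3525 kJ/mol

10.3525 kJ/mol


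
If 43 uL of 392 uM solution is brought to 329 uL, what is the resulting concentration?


C2 = C1 * V1 / V2
C2 = 392 * 43 / 329
C2 = 51.234 uM

51.234 uM


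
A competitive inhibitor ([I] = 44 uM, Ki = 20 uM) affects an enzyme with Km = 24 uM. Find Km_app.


Km_app = Km * (1 + [I]/Ki)
Km_app = 24 * (1 + 44/20)
Km_app = 76.8 uM

76.8 uM


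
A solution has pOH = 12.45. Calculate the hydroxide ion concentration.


[OH-] = 10^(-pOH)
[OH-] = 10^(-12.45)
[OH-] = 3.548e-13 M

3.548e-13 M


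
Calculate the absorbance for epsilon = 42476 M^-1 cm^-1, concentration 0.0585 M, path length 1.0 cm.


A = epsilon * c * l
A = 42476 * 0.0585 * 1.0
A = 2484.846

2484.846


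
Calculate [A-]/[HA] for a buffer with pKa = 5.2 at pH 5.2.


[A-]/[HA] = 10^(pH - pKa)
= 10^(5.2 - 5.2)
= 1.0

1.0


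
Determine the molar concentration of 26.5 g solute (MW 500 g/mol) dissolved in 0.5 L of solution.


C = (mass / MW) / volume
C = (26.5 / 500) / 0.5
C = 0.106 M

0.106 M


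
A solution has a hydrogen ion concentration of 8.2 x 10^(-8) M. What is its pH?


pH = -log10([H+])
pH = -log10(8.2 x 10^(-8))
pH = 7.0862

7.0862


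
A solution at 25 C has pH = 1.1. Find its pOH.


pOH = 14 - pH
pOH = 14 - 1.1
pOH = 12.9

12.9


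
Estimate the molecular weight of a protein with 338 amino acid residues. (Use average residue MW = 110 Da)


MW = n_residues * 110 Da
MW = 338 * 110
MW = 37180 Da

37180 Da


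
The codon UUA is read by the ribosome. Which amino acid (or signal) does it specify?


Standard genetic code lookup.
Codon UUA -> Leu

Leu


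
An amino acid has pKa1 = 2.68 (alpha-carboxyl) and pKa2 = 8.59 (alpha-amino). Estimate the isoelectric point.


pI = (pKa1 + pKa2) / 2
pI = (2.68 + 8.59) / 2
pI = 5.635

5.635


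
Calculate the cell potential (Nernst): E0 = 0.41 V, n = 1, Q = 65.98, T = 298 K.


E = E0 - (RT/nF) * ln(Q)
E = 0.41 - (8.314 * 298 / (1 * 96485)) * ln(65.98)
E = 0.3024 V

0.3024 V


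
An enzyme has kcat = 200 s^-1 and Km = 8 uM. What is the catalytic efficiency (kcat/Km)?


Catalytic efficiency = kcat / Km
= 200 / 8
= 25.0 uM^-1*s^-1

25.0 uM^-1*s^-1


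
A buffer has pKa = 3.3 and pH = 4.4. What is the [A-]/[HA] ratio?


[A-]/[HA] = 10^(pH - pKa)
= 10^(4.4 - 3.3)
= 12.5893

12.5893


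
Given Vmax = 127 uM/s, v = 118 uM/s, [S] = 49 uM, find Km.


Km = [S] * (Vmax - v) / v
Km = 49 * (127 - 118) / 118
Km = 3.7373 uM

3.7373 uM


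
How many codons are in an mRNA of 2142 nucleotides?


codons = nucleotides / 3
codons = 2142 / 3 = 714

714


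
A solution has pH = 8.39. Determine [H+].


[H+] = 10^(-pH)
[H+] = 10^(-8.39)
[H+] = 4.074e-09 M

4.074e-09 M


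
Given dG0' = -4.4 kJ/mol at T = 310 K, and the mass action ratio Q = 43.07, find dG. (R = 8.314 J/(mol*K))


dG = dG0' + RT * ln(Q) / 1000
dG = -4.4 + 8.314 * 310 * ln(43.07) / 1000
dG = 5.2981 kJ/mol

5.2981 kJ/mol


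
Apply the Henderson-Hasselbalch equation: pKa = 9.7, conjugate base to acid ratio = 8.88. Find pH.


pH = pKa + log10([A-]/[HA])
pH = 9.7 + log10(8.88)
pH = 10.6484

10.6484


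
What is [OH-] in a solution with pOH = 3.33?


[OH-] = 10^(-pOH)
[OH-] = 10^(-3.33)
[OH-] = 4.677e-04 M

4.677e-04 M


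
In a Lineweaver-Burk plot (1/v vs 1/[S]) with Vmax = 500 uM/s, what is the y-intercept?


y-intercept = 1/Vmax
= 1/500
= 0.002 s/uM

0.002 s/uM


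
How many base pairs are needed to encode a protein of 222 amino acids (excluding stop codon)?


Each amino acid = 1 codon = 3 bp
bp = 222 * 3 = 666 bp

666 bp


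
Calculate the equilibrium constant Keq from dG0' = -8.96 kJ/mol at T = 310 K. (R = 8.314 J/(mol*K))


Keq = exp(-dG0 * 1000 / (R * T))
Keq = exp(-(-8.96) * 1000 / (8.314 * 310))
Keq = 32.3448

32.3448


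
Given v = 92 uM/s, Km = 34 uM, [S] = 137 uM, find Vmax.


Vmax = v * (Km + [S]) / [S]
Vmax = 92 * (34 + 137) / 137
Vmax = 114.8321 uM/s

114.8321 uM/s


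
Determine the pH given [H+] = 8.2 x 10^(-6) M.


pH = -log10([H+])
pH = -log10(8.2 x 10^(-6))
pH = 5.0862

5.0862


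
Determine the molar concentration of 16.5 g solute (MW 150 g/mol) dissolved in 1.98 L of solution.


C = (mass / MW) / volume
C = (16.5 / 150) / 1.98
C = 0.0556 M

0.0556 M


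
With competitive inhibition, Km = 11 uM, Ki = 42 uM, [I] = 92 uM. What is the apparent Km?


Km_app = Km * (1 + [I]/Ki)
Km_app = 11 * (1 + 92/42)
Km_app = 35.0952 uM

35.0952 uM


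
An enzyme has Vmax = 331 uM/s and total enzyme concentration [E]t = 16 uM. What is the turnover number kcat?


kcat = Vmax / [E]t
kcat = 331 / 16
kcat = 20.6875 s^-1

20.6875 s^-1


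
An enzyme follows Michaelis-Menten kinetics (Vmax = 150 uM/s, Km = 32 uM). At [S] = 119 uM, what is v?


v = Vmax * [S] / (Km + [S])
v = 150 * 119 / (32 + 119)
v = 118.2119 uM/s

118.2119 uM/s


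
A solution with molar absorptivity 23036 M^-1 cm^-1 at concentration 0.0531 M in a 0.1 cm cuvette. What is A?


A = epsilon * c * l
A = 23036 * 0.0531 * 0.1
A = 122.3212

122.3212


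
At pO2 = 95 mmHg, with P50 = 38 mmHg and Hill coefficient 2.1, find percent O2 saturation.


Y = pO2^n / (P50^n + pO2^n)
Y = 95^2.1 / (38^2.1 + 95^2.1)
Y = 87.26%

87.26%


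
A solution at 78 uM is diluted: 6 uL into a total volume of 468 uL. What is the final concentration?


C2 = C1 * V1 / V2
C2 = 78 * 6 / 468
C2 = 1.0 uM

1.0 uM


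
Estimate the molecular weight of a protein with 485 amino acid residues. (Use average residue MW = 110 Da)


MW = n_residues * 110 Da
MW = 485 * 110
MW = 53350 Da

53350 Da


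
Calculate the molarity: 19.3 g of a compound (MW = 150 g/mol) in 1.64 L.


C = (mass / MW) / volume
C = (19.3 / 150) / 1.64
C = 0.0785 M

0.0785 M


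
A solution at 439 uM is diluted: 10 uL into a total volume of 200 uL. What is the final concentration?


C2 = C1 * V1 / V2
C2 = 439 * 10 / 200
C2 = 21.95 uM

21.95 uM


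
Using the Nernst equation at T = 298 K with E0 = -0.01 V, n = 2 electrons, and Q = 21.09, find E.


E = E0 - (RT/nF) * ln(Q)
E = -0.01 - (8.314 * 298 / (2 * 96485)) * ln(21.09)
E = -0.0491 V

-0.0491 V


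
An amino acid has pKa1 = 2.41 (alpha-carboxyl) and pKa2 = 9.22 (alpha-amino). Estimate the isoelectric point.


pI = (pKa1 + pKa2) / 2
pI = (2.41 + 9.22) / 2
pI = 5.815

5.815


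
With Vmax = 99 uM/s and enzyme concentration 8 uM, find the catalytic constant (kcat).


kcat = Vmax / [E]t
kcat = 99 / 8
kcat = 12.375 s^-1

12.375 s^-1


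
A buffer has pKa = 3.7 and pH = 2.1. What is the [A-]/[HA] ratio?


[A-]/[HA] = 10^(pH - pKa)
= 10^(2.1 - 3.7)
= 0.0251

0.0251


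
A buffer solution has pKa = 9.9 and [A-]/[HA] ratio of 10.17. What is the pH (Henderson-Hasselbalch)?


pH = pKa + log10([A-]/[HA])
pH = 9.9 + log10(10.17)
pH = 10.9073

10.9073


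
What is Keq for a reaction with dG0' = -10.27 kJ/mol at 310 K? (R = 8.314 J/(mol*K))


Keq = exp(-dG0 * 1000 / (R * T))
Keq = exp(-(-10.27) * 1000 / (8.314 * 310))
Keq = 53.7707

53.7707


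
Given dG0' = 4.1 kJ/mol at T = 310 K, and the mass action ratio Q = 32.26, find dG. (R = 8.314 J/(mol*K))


dG = dG0' + RT * ln(Q) / 1000
dG = 4.1 + 8.314 * 310 * ln(32.26) / 1000
dG = 13.0532 kJ/mol

13.0532 kJ/mol


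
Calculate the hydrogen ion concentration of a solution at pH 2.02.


[H+] = 10^(-pH)
[H+] = 10^(-2.02)
[H+] = 0.0095 M

0.0095 M


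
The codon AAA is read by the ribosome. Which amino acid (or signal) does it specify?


Standard genetic code lookup.
Codon AAA -> Lys

Lys


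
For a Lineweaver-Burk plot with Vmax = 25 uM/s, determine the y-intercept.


y-intercept = 1/Vmax
= 1/25
= 0.04 s/uM

0.04 s/uM


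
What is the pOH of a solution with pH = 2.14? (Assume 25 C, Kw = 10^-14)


pOH = 14 - pH
pOH = 14 - 2.14
pOH = 11.86

11.86


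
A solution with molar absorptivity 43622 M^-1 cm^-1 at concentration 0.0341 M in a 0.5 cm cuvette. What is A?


A = epsilon * c * l
A = 43622 * 0.0341 * 0.5
A = 743.7551

743.7551


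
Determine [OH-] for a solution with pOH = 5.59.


[OH-] = 10^(-pOH)
[OH-] = 10^(-5.59)
[OH-] = 2.570e-06 M

2.570e-06 M


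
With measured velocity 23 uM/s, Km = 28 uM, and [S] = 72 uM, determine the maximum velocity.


Vmax = v * (Km + [S]) / [S]
Vmax = 23 * (28 + 72) / 72
Vmax = 31.9444 uM/s

31.9444 uM/s


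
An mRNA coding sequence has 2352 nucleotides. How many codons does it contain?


codons = nucleotides / 3
codons = 2352 / 3 = 784

784


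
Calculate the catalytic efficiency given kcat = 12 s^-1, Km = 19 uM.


Catalytic efficiency = kcat / Km
= 12 / 19
= 0.6316 uM^-1*s^-1

0.6316 uM^-1*s^-1


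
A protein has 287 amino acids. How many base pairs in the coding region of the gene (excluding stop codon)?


Each amino acid = 1 codon = 3 bp
bp = 287 * 3 = 861 bp

861 bp


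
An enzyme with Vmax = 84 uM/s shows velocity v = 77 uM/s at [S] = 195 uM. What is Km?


Km = [S] * (Vmax - v) / v
Km = 195 * (84 - 77) / 77
Km = 17.7273 uM

17.7273 uM


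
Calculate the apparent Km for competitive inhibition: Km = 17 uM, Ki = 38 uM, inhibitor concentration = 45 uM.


Km_app = Km * (1 + [I]/Ki)
Km_app = 17 * (1 + 45/38)
Km_app = 37.1316 uM

37.1316 uM


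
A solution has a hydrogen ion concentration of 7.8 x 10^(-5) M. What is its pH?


pH = -log10([H+])
pH = -log10(7.8 x 10^(-5))
pH = 4.1079

4.1079


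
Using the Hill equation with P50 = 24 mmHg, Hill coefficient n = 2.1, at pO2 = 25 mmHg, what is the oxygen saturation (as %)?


Y = pO2^n / (P50^n + pO2^n)
Y = 25^2.1 / (24^2.1 + 25^2.1)
Y = 52.14%

52.14%


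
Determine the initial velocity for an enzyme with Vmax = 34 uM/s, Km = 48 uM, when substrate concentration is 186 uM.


v = Vmax * [S] / (Km + [S])
v = 34 * 186 / (48 + 186)
v = 27.0256 uM/s

27.0256 uM/s


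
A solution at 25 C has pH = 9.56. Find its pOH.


pOH = 14 - pH
pOH = 14 - 9.56
pOH = 4.44

4.44


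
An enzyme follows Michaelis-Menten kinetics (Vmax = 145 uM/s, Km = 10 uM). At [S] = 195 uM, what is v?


v = Vmax * [S] / (Km + [S])
v = 145 * 195 / (10 + 195)
v = 137.9268 uM/s

137.9268 uM/s


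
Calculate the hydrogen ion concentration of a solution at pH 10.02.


[H+] = 10^(-pH)
[H+] = 10^(-10.02)
[H+] = 9.550e-11 M

9.550e-11 M


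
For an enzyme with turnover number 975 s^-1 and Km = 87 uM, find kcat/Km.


Catalytic efficiency = kcat / Km
= 975 / 87
= 11.2069 uM^-1*s^-1

11.2069 uM^-1*s^-1


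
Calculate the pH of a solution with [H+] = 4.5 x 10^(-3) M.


pH = -log10([H+])
pH = -log10(4.5 x 10^(-3))
pH = 2.3468

2.3468


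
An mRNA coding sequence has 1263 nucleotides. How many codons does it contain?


codons = nucleotides / 3
codons = 1263 / 3 = 421

421


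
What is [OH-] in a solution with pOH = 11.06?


[OH-] = 10^(-pOH)
[OH-] = 10^(-11.06)
[OH-] = 8.710e-12 M

8.710e-12 M


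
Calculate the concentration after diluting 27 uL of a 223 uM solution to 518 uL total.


C2 = C1 * V1 / V2
C2 = 223 * 27 / 518
C2 = 11.6236 uM

11.6236 uM


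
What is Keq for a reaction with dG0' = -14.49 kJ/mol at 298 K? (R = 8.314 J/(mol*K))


Keq = exp(-dG0 * 1000 / (R * T))
Keq = exp(-(-14.49) * 1000 / (8.314 * 298))
Keq = 346.7027

346.7027


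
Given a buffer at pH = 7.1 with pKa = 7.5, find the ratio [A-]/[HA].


[A-]/[HA] = 10^(pH - pKa)
= 10^(7.1 - 7.5)
= 0.3981

0.3981


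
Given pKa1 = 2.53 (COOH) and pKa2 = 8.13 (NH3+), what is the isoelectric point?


pI = (pKa1 + pKa2) / 2
pI = (2.53 + 8.13) / 2
pI = 5.33

5.33


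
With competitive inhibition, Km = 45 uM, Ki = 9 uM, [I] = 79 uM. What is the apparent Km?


Km_app = Km * (1 + [I]/Ki)
Km_app = 45 * (1 + 79/9)
Km_app = 440.0 uM

440.0 uM


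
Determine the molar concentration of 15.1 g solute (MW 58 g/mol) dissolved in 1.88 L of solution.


C = (mass / MW) / volume
C = (15.1 / 58) / 1.88
C = 0.1385 M

0.1385 M


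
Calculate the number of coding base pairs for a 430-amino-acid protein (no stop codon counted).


Each amino acid = 1 codon = 3 bp
bp = 430 * 3 = 1290 bp

1290 bp


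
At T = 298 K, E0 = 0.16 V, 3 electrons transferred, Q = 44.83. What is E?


E = E0 - (RT/nF) * ln(Q)
E = 0.16 - (8.314 * 298 / (3 * 96485)) * ln(44.83)
E = 0.1274 V

0.1274 V


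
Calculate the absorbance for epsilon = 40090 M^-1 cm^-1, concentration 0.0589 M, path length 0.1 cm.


A = epsilon * c * l
A = 40090 * 0.0589 * 0.1
A = 236.1301

236.1301


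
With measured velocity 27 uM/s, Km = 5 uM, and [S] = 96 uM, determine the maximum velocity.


Vmax = v * (Km + [S]) / [S]
Vmax = 27 * (5 + 96) / 96
Vmax = 28.4062 uM/s

28.4062 uM/s


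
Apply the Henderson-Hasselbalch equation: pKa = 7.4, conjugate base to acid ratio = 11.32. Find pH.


pH = pKa + log10([A-]/[HA])
pH = 7.4 + log10(11.32)
pH = 8.4538

8.4538


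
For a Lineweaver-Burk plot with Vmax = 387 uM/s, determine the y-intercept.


y-intercept = 1/Vmax
= 1/387
= 0.0026 s/uM

0.0026 s/uM


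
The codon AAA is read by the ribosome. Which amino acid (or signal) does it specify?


Standard genetic code lookup.
Codon AAA -> Lys

Lys


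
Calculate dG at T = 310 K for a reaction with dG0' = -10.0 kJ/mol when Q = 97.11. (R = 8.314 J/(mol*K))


dG = dG0' + RT * ln(Q) / 1000
dG = -10.0 + 8.314 * 310 * ln(97.11) / 1000
dG = 1.7935 kJ/mol

1.7935 kJ/mol


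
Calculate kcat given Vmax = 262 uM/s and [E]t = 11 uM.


kcat = Vmax / [E]t
kcat = 262 / 11
kcat = 23.8182 s^-1

23.8182 s^-1


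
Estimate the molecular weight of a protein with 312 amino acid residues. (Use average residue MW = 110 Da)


MW = n_residues * 110 Da
MW = 312 * 110
MW = 34320 Da

34320 Da


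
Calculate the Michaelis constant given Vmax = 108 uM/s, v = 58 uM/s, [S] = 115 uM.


Km = [S] * (Vmax - v) / v
Km = 115 * (108 - 58) / 58
Km = 99.1379 uM

99.1379 uM


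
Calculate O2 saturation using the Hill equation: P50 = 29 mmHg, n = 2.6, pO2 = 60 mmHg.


Y = pO2^n / (P50^n + pO2^n)
Y = 60^2.6 / (29^2.6 + 60^2.6)
Y = 86.88%

86.88%


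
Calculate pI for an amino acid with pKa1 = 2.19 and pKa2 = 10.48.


pI = (pKa1 + pKa2) / 2
pI = (2.19 + 10.48) / 2
pI = 6.335

6.335


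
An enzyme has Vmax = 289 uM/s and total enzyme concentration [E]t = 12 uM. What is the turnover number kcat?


kcat = Vmax / [E]t
kcat = 289 / 12
kcat = 24.0833 s^-1

24.0833 s^-1


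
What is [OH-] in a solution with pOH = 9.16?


[OH-] = 10^(-pOH)
[OH-] = 10^(-9.16)
[OH-] = 6.918e-10 M

6.918e-10 M


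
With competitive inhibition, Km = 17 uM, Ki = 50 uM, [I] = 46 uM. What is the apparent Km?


Km_app = Km * (1 + [I]/Ki)
Km_app = 17 * (1 + 46/50)
Km_app = 32.64 uM

32.64 uM


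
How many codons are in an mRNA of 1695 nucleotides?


codons = nucleotides / 3
codons = 1695 / 3 = 565

565


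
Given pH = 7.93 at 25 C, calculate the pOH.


pOH = 14 - pH
pOH = 14 - 7.93
pOH = 6.07

6.07


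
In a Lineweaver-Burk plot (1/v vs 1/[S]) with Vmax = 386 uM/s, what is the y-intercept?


y-intercept = 1/Vmax
= 1/386
= 0.0026 s/uM

0.0026 s/uM


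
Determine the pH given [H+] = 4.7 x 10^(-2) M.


pH = -log10([H+])
pH = -log10(4.7 x 10^(-2))
pH = 1.3279

1.3279


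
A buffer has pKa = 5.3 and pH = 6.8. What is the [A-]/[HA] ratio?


[A-]/[HA] = 10^(pH - pKa)
= 10^(6.8 - 5.3)
= 31.6228

31.6228


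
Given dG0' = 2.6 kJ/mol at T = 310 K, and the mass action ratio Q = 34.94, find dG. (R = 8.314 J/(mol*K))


dG = dG0' + RT * ln(Q) / 1000
dG = 2.6 + 8.314 * 310 * ln(34.94) / 1000
dG = 11.7589 kJ/mol

11.7589 kJ/mol


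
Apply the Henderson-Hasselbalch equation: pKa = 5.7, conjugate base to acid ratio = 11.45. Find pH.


pH = pKa + log10([A-]/[HA])
pH = 5.7 + log10(11.45)
pH = 6.7588

6.7588


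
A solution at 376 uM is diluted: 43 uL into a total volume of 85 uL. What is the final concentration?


C2 = C1 * V1 / V2
C2 = 376 * 43 / 85
C2 = 190.2118 uM

190.2118 uM


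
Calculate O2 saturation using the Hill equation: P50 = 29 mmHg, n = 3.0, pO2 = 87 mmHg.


Y = pO2^n / (P50^n + pO2^n)
Y = 87^3.0 / (29^3.0 + 87^3.0)
Y = 96.43%

96.43%


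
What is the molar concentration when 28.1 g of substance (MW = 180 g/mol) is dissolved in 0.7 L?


C = (mass / MW) / volume
C = (28.1 / 180) / 0.7
C = 0.223 M

0.223 M


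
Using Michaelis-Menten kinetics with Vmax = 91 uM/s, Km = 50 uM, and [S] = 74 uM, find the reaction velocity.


v = Vmax * [S] / (Km + [S])
v = 91 * 74 / (50 + 74)
v = 54.3065 uM/s

54.3065 uM/s


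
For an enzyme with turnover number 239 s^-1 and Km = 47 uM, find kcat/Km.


Catalytic efficiency = kcat / Km
= 239 / 47
= 5.0851 uM^-1*s^-1

5.0851 uM^-1*s^-1


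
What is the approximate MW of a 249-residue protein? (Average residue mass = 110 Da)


MW = n_residues * 110 Da
MW = 249 * 110
MW = 27390 Da

27390 Da


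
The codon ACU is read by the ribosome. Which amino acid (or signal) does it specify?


Standard genetic code lookup.
Codon ACU -> Thr

Thr


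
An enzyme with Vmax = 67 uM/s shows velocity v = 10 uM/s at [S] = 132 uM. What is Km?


Km = [S] * (Vmax - v) / v
Km = 132 * (67 - 10) / 10
Km = 752.4 uM

752.4 uM


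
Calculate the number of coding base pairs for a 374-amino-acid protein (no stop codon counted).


Each amino acid = 1 codon = 3 bp
bp = 374 * 3 = 1122 bp

1122 bp


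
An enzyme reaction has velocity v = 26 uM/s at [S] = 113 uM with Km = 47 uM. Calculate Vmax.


Vmax = v * (Km + [S]) / [S]
Vmax = 26 * (47 + 113) / 113
Vmax = 36.8142 uM/s

36.8142 uM/s


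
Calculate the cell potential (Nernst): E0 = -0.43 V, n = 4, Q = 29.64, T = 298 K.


E = E0 - (RT/nF) * ln(Q)
E = -0.43 - (8.314 * 298 / (4 * 96485)) * ln(29.64)
E = -0.4518 V

-0.4518 V


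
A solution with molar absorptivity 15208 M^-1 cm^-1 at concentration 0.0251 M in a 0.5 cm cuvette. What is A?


A = epsilon * c * l
A = 15208 * 0.0251 * 0.5
A = 190.8604

190.8604


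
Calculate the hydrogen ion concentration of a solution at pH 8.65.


[H+] = 10^(-pH)
[H+] = 10^(-8.65)
[H+] = 2.239e-09 M

2.239e-09 M


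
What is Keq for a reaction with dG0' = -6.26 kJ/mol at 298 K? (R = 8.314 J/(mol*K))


Keq = exp(-dG0 * 1000 / (R * T))
Keq = exp(-(-6.26) * 1000 / (8.314 * 298))
Keq = 12.5117

12.5117


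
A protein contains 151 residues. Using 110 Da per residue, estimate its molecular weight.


MW = n_residues * 110 Da
MW = 151 * 110
MW = 16610 Da

16610 Da


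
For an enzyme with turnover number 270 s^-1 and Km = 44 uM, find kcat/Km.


Catalytic efficiency = kcat / Km
= 270 / 44
= 6.1364 uM^-1*s^-1

6.1364 uM^-1*s^-1


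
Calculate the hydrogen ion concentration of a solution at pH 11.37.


[H+] = 10^(-pH)
[H+] = 10^(-11.37)
[H+] = 4.266e-12 M

4.266e-12 M


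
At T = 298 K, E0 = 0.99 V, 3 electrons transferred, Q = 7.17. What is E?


E = E0 - (RT/nF) * ln(Q)
E = 0.99 - (8.314 * 298 / (3 * 96485)) * ln(7.17)
E = 0.9731 V

0.9731 V


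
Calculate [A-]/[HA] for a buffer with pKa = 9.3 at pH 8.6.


[A-]/[HA] = 10^(pH - pKa)
= 10^(8.6 - 9.3)
= 0.1995

0.1995


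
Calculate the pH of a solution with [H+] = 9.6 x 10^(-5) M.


pH = -log10([H+])
pH = -log10(9.6 x 10^(-5))
pH = 4.0177

4.0177


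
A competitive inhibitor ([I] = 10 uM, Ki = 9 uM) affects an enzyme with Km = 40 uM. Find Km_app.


Km_app = Km * (1 + [I]/Ki)
Km_app = 40 * (1 + 10/9)
Km_app = 84.4444 uM

84.4444 uM


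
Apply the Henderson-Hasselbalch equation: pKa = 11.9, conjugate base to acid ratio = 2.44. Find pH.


pH = pKa + log10([A-]/[HA])
pH = 11.9 + log10(2.44)
pH = 12.2874

12.2874


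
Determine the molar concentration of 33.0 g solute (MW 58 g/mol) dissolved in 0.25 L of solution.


C = (mass / MW) / volume
C = (33.0 / 58) / 0.25
C = 2.2759 M

2.2759 M


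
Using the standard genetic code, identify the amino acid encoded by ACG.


Standard genetic code lookup.
Codon ACG -> Thr

Thr


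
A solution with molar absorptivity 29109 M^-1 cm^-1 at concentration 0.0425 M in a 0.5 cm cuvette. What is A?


A = epsilon * c * l
A = 29109 * 0.0425 * 0.5
A = 618.5663

618.5663
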